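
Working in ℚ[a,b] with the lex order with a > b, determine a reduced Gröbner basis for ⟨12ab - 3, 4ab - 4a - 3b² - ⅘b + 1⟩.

f_1 = 12ab - 3, LT = ab.
f_2 = 4ab - 4a - 3b² - ⅘b + 1, LT = ab.

S(f_1,f_2): lcm = ab. S = a + ¾b² + ⅕b - ½.
  reduce S modulo (f_1, f_2):
  remainder a + ¾b² + ⅕b - ½ ≠ 0; add g_3 = a + ¾b² + ⅕b - ½ to the basis.

S(f_1,g_3): lcm = ab. S = -¾b³ - ⅕b² + ½b - ¼.
  reduce S modulo (f_1, f_2, g_3):
  remainder -¾b³ - ⅕b² + ½b - ¼ ≠ 0; add g_4 = -¾b³ - ⅕b² + ½b - ¼ to the basis.

The other S-polynomials (S(f_2,g_3), S(f_1,g_4), S(f_2,g_4), S(g_3,g_4)) all reduce to 0 modulo the current basis, so we have a Gröbner basis.
Inter-reduce: drop elements whose leading term is divisible by another's, tail-reduce, and make monic.

G = {a + ¾b² + ⅕b - ½, b³ + 4/15b² - ⅔b + ⅓}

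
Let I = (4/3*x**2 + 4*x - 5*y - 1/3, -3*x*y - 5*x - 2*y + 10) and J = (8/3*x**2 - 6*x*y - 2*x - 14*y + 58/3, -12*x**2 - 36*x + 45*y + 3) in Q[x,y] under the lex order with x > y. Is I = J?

Equality of ideals is decidable: compute both reduced Gröbner bases (unique for the ordering) and check whether they agree.
Buchberger on the first generating set:
f_1 = 4/3*x**2 + 4*x - 5*y - 1/3, LT = x**2.
f_2 = -3*x*y - 5*x - 2*y + 10, LT = x*y.

S(f_1,f_2): lcm = x**2*y. S = -5/3*x**2 + 7/3*x*y + 10/3*x - 15/4*y**2 - 1/4*y.
  leading term x**2: subtract (-5/4)·f_1 from -5/3*x**2 + 7/3*x*y + 10/3*x - 15/4*y**2 - 1/4*y → 7/3*x*y + 25/3*x - 15/4*y**2 - 13/2*y - 5/12
  leading term x*y: subtract (-7/9)·f_2 from 7/3*x*y + 25/3*x - 15/4*y**2 - 13/2*y - 5/12 → 40/9*x - 15/4*y**2 - 145/18*y + 265/36
  leading term x: no divisor's leading term divides it; move 40/9*x to the remainder.
  leading term y**2: no divisor's leading term divides it; move -15/4*y**2 to the remainder.
  leading term y: no divisor's leading term divides it; move -145/18*y to the remainder.
  leading term 1: no divisor's leading term divides it; move 265/36 to the remainder.
  remainder 40/9*x - 15/4*y**2 - 145/18*y + 265/36 ≠ 0; add g_3 = 40/9*x - 15/4*y**2 - 145/18*y + 265/36 to the basis.

S(f_2,g_3): lcm = x*y. S = 5/3*x + 27/32*y**3 + 29/16*y**2 - 95/96*y - 10/3.
  leading term x: subtract (3/8)·g_3 from 5/3*x + 27/32*y**3 + 29/16*y**2 - 95/96*y - 10/3 → 27/32*y**3 + 103/32*y**2 + 65/32*y - 195/32
  leading term y**3: no divisor's leading term divides it; move 27/32*y**3 to the remainder.
  leading term y**2: no divisor's leading term divides it; move 103/32*y**2 to the remainder.
  leading term y: no divisor's leading term divides it; move 65/32*y to the remainder.
  leading term 1: no divisor's leading term divides it; move -195/32 to the remainder.
  remainder 27/32*y**3 + 103/32*y**2 + 65/32*y - 195/32 ≠ 0; add g_4 = 27/32*y**3 + 103/32*y**2 + 65/32*y - 195/32 to the basis.

The other S-polynomials (S(f_1,g_3), S(f_1,g_4), S(f_2,g_4), S(g_3,g_4)) all reduce to 0 modulo the current basis, so we have a Gröbner basis.
Inter-reduce: drop elements whose leading term is divisible by another's, tail-reduce, and make monic.
Reduced Gröbner basis: {x - 27/32*y**2 - 29/16*y + 53/32, y**3 + 103/27*y**2 + 65/27*y - 65/9}.

Buchberger on the second generating set:
h_1 = 8/3*x**2 - 6*x*y - 2*x - 14*y + 58/3, LT = x**2.
h_2 = -12*x**2 - 36*x + 45*y + 3, LT = x**2.

S(h_1,h_2): lcm = x**2. S = -9/4*x*y - 15/4*x - 3/2*y + 15/2.
  leading term x*y: no divisor's leading term divides it; move -9/4*x*y to the remainder.
  leading term x: no divisor's leading term divides it; move -15/4*x to the remainder.
  leading term y: no divisor's leading term divides it; move -3/2*y to the remainder.
  leading term 1: no divisor's leading term divides it; move 15/2 to the remainder.
  remainder -9/4*x*y - 15/4*x - 3/2*y + 15/2 ≠ 0; add k_3 = -9/4*x*y - 15/4*x - 3/2*y + 15/2 to the basis.

S(h_1,k_3): lcm = x**2*y. S = -5/3*x**2 - 9/4*x*y**2 - 17/12*x*y + 10/3*x - 21/4*y**2 + 29/4*y.
  leading term x**2: subtract (-5/8)·h_1 from -5/3*x**2 - 9/4*x*y**2 - 17/12*x*y + 10/3*x - 21/4*y**2 + 29/4*y → -9/4*x*y**2 - 31/6*x*y + 25/12*x - 21/4*y**2 - 3/2*y + 145/12
  leading term x*y**2: subtract (y)·k_3 from -9/4*x*y**2 - 31/6*x*y + 25/12*x - 21/4*y**2 - 3/2*y + 145/12 → -17/12*x*y + 25/12*x - 15/4*y**2 - 9*y + 145/12
  leading term x*y: subtract (17/27)·k_3 from -17/12*x*y + 25/12*x - 15/4*y**2 - 9*y + 145/12 → 40/9*x - 15/4*y**2 - 145/18*y + 265/36
  leading term x: no divisor's leading term divides it; move 40/9*x to the remainder.
  leading term y**2: no divisor's leading term divides it; move -15/4*y**2 to the remainder.
  leading term y: no divisor's leading term divides it; move -145/18*y to the remainder.
  leading term 1: no divisor's leading term divides it; move 265/36 to the remainder.
  remainder 40/9*x - 15/4*y**2 - 145/18*y + 265/36 ≠ 0; add k_4 = 40/9*x - 15/4*y**2 - 145/18*y + 265/36 to the basis.

S(k_3,k_4): lcm = x*y. S = 5/3*x + 27/32*y**3 + 29/16*y**2 - 95/96*y - 10/3.
  leading term x: subtract (3/8)·k_4 from 5/3*x + 27/32*y**3 + 29/16*y**2 - 95/96*y - 10/3 → 27/32*y**3 + 103/32*y**2 + 65/32*y - 195/32
  leading term y**3: no divisor's leading term divides it; move 27/32*y**3 to the remainder.
  leading term y**2: no divisor's leading term divides it; move 103/32*y**2 to the remainder.
  leading term y: no divisor's leading term divides it; move 65/32*y to the remainder.
  leading term 1: no divisor's leading term divides it; move -195/32 to the remainder.
  remainder 27/32*y**3 + 103/32*y**2 + 65/32*y - 195/32 ≠ 0; add k_5 = 27/32*y**3 + 103/32*y**2 + 65/32*y - 195/32 to the basis.

The other S-polynomials (S(h_2,k_3), S(h_1,k_4), S(h_2,k_4), S(h_1,k_5), S(h_2,k_5), S(k_3,k_5), S(k_4,k_5)) all reduce to 0 modulo the current basis, so we have a Gröbner basis.
Inter-reduce: drop elements whose leading term is divisible by another's, tail-reduce, and make monic.
Reduced Gröbner basis: {x - 27/32*y**2 - 29/16*y + 53/32, y**3 + 103/27*y**2 + 65/27*y - 65/9}.

Same reduced basis, so the two generating sets span the same ideal.

Yes, the ideals are equal.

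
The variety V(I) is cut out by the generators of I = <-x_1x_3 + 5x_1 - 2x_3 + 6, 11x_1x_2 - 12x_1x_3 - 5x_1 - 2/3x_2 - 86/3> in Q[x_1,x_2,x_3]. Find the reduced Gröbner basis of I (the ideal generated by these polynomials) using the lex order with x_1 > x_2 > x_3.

This is the nonlinear analogue of row-reducing a linear system.

f_1 = -x_1x_3 + 5x_1 - 2x_3 + 6, LT = x_1x_3.
f_2 = 11x_1x_2 - 12x_1x_3 - 5x_1 - 2/3x_2 - 86/3, LT = x_1x_2.

S(f_1,f_2): lcm = x_1x_2x_3. S = -5x_1x_2 + 12/11x_1x_3^2 + 5/11x_1x_3 + 68/33x_2x_3 - 6x_2 + 86/33x_3.
  leading term x_1x_2: subtract (-5/11)·f_2 from -5x_1x_2 + 12/11x_1x_3^2 + 5/11x_1x_3 + 68/33x_2x_3 - 6x_2 + 86/33x_3 → 12/11x_1x_3^2 - 5x_1x_3 - 25/11x_1 + 68/33x_2x_3 - 208/33x_2 + 86/33x_3 - 430/33
  leading term x_1x_3^2: subtract (-12/11x_3)·f_1 from 12/11x_1x_3^2 - 5x_1x_3 - 25/11x_1 + 68/33x_2x_3 - 208/33x_2 + 86/33x_3 - 430/33 → 5/11x_1x_3 - 25/11x_1 + 68/33x_2x_3 - 208/33x_2 - 24/11x_3^2 + 302/33x_3 - 430/33
  leading term x_1x_3: subtract (-5/11)·f_1 from 5/11x_1x_3 - 25/11x_1 + 68/33x_2x_3 - 208/33x_2 - 24/11x_3^2 + 302/33x_3 - 430/33 → 68/33x_2x_3 - 208/33x_2 - 24/11x_3^2 + 272/33x_3 - 340/33
  leading term x_2x_3: no divisor's leading term divides it; move 68/33x_2x_3 to the remainder.
  leading term x_2: no divisor's leading term divides it; move -208/33x_2 to the remainder.
  leading term x_3^2: no divisor's leading term divides it; move -24/11x_3^2 to the remainder.
  leading term x_3: no divisor's leading term divides it; move 272/33x_3 to the remainder.
  leading term 1: no divisor's leading term divides it; move -340/33 to the remainder.
  remainder 68/33x_2x_3 - 208/33x_2 - 24/11x_3^2 + 272/33x_3 - 340/33 ≠ 0; add g_3 = 68/33x_2x_3 - 208/33x_2 - 24/11x_3^2 + 272/33x_3 - 340/33 to the basis.

The other S-polynomials (S(f_1,g_3), S(f_2,g_3)) all reduce to 0 modulo the current basis, so we have a Gröbner basis.

G = {x_1x_2 - 65/11x_1 - 2/33x_2 + 24/11x_3 - 302/33, x_1x_3 - 5x_1 + 2x_3 - 6, x_2x_3 - 52/17x_2 - 18/17x_3^2 + 4x_3 - 5}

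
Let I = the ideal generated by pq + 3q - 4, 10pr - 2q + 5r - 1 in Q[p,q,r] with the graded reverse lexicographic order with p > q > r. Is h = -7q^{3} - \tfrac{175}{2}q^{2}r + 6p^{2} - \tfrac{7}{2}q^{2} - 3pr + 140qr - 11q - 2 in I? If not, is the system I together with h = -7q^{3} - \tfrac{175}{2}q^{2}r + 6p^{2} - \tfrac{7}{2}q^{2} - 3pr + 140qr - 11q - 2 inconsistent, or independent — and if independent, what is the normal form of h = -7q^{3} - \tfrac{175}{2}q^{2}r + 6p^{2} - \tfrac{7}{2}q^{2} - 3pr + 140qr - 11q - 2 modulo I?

-7q^{3} - \tfrac{175}{2}q^{2}r + 6p^{2} - \tfrac{7}{2}q^{2} - 3pr + 140qr - 11q - 2 is independent of I; its normal form modulo I is 6p^{2} - \tfrac{58}{5}q + \tfrac{3}{2}r - \tfrac{23}{10}.

First compute the reduced Gröbner basis of I by Buchberger's algorithm.
f_1 = pq + 3q - 4, LT = pq.
f_2 = 10pr - 2q + 5r - 1, LT = pr.

S(f_1,f_2): lcm = pqr. S = \tfrac{1}{5}q^{2} + \tfrac{5}{2}qr + \tfrac{1}{10}q - 4r.
  reduce S modulo (f_1, f_2):
  remainder \tfrac{1}{5}q^{2} + \tfrac{5}{2}qr + \tfrac{1}{10}q - 4r ≠ 0; add k_3 = \tfrac{1}{5}q^{2} + \tfrac{5}{2}qr + \tfrac{1}{10}q - 4r to the basis.

The other S-polynomials (S(f_1,k_3), S(f_2,k_3)) all reduce to 0 modulo the current basis, so we have a Gröbner basis.
Inter-reduce: drop elements whose leading term is divisible by another's, tail-reduce, and make monic.
Reduced Gröbner basis: {pq + 3q - 4, q^{2} + \tfrac{25}{2}qr + \tfrac{1}{2}q - 20r, pr - \tfrac{1}{5}q + \tfrac{1}{2}r - \tfrac{1}{10}}.
Label its elements g_1 = pq + 3q - 4, g_2 = q^{2} + \tfrac{25}{2}qr + \tfrac{1}{2}q - 20r, g_3 = pr - \tfrac{1}{5}q + \tfrac{1}{2}r - \tfrac{1}{10}.

Reduce h = -7q^{3} - \tfrac{175}{2}q^{2}r + 6p^{2} - \tfrac{7}{2}q^{2} - 3pr + 140qr - 11q - 2 modulo G:
  leading term q^{3}: subtract (-7q)·g_2 from -7q^{3} - \tfrac{175}{2}q^{2}r + 6p^{2} - \tfrac{7}{2}q^{2} - 3pr + 140qr - 11q - 2 → 6p^{2} - 3pr - 11q - 2
  leading term p^{2}: no divisor's leading term divides it; move 6p^{2} to the remainder.
  leading term pr: subtract (-3)·g_3 from -3pr - 11q - 2 → -\tfrac{58}{5}q + \tfrac{3}{2}r - \tfrac{23}{10}
  leading term q: no divisor's leading term divides it; move -\tfrac{58}{5}q to the remainder.
  leading term r: no divisor's leading term divides it; move \tfrac{3}{2}r to the remainder.
  leading term 1: no divisor's leading term divides it; move -\tfrac{23}{10} to the remainder.
  normal form = 6p^{2} - \tfrac{58}{5}q + \tfrac{3}{2}r - \tfrac{23}{10}.
The normal form is nonzero, so h ∉ I. Since h minus its normal form lies in I, I + (h) = I + (n) where n = 6p^{2} - \tfrac{58}{5}q + \tfrac{3}{2}r - \tfrac{23}{10}; decide whether this ideal is the whole ring.
Run Buchberger on G together with n (pairs among the g_i already reduce to 0 since G is a Gröbner basis):
g_1 = pq + 3q - 4, LT = pq.
g_2 = q^{2} + \tfrac{25}{2}qr + \tfrac{1}{2}q - 20r, LT = q^{2}.
g_3 = pr - \tfrac{1}{5}q + \tfrac{1}{2}r - \tfrac{1}{10}, LT = pr.
n = 6p^{2} - \tfrac{58}{5}q + \tfrac{3}{2}r - \tfrac{23}{10}, LT = p^{2}.

S(g_1,n): lcm = p^{2}q. S = 3pq + \tfrac{29}{15}q^{2} - \tfrac{1}{4}qr - 4p + \tfrac{23}{60}q.
  reduce S modulo (g_1, g_2, g_3, n):
  remainder -\tfrac{293}{12}qr - 4p - \tfrac{115}{12}q + \tfrac{116}{3}r + 12 ≠ 0; add m_5 = -\tfrac{293}{12}qr - 4p - \tfrac{115}{12}q + \tfrac{116}{3}r + 12 to the basis.

S(g_3,n): lcm = p^{2}r. S = -\tfrac{1}{5}pq + \tfrac{1}{2}pr + \tfrac{29}{15}qr - \tfrac{1}{4}r^{2} - \tfrac{1}{10}p + \tfrac{23}{60}r.
  reduce S modulo (g_1, g_2, g_3, n, m_5):
  remainder -\tfrac{1}{4}r^{2} - \tfrac{1221}{2930}p - \tfrac{517}{8790}q + \tfrac{14042}{4395}r + \tfrac{1173}{5860} ≠ 0; add m_6 = -\tfrac{1}{4}r^{2} - \tfrac{1221}{2930}p - \tfrac{517}{8790}q + \tfrac{14042}{4395}r + \tfrac{1173}{5860} to the basis.

The other S-polynomials (S(g_1,g_2), S(g_1,g_3), S(g_2,g_3), S(g_2,n), S(g_1,m_5), S(g_2,m_5), S(g_3,m_5), S(n,m_5), S(g_1,m_6), S(g_2,m_6), S(g_3,m_6), S(n,m_6), S(m_5,m_6)) all reduce to 0 modulo the current basis, so we have a Gröbner basis.
Inter-reduce: drop elements whose leading term is divisible by another's, tail-reduce, and make monic.
Reduced Gröbner basis: {p^{2} - \tfrac{29}{15}q + \tfrac{1}{4}r - \tfrac{23}{60}, pq + 3q - 4, q^{2} - \tfrac{600}{293}p - \tfrac{1291}{293}q - \tfrac{60}{293}r + \tfrac{1800}{293}, pr - \tfrac{1}{5}q + \tfrac{1}{2}r - \tfrac{1}{10}, qr + \tfrac{48}{293}p + \tfrac{115}{293}q - \tfrac{464}{293}r - \tfrac{144}{293}, r^{2} + \tfrac{2442}{1465}p + \tfrac{1034}{4395}q - \tfrac{56168}{4395}r - \tfrac{1173}{1465}}.
The reduced Gröbner basis of I + (h) is {p^{2} - \tfrac{29}{15}q + \tfrac{1}{4}r - \tfrac{23}{60}, pq + 3q - 4, q^{2} - \tfrac{600}{293}p - \tfrac{1291}{293}q - \tfrac{60}{293}r + \tfrac{1800}{293}, pr - \tfrac{1}{5}q + \tfrac{1}{2}r - \tfrac{1}{10}, qr + \tfrac{48}{293}p + \tfrac{115}{293}q - \tfrac{464}{293}r - \tfrac{144}{293}, r^{2} + \tfrac{2442}{1465}p + \tfrac{1034}{4395}q - \tfrac{56168}{4395}r - \tfrac{1173}{1465}} ≠ {1}, a proper ideal, so the enlarged system stays consistent: h is independent of I, with normal form 6p^{2} - \tfrac{58}{5}q + \tfrac{3}{2}r - \tfrac{23}{10}.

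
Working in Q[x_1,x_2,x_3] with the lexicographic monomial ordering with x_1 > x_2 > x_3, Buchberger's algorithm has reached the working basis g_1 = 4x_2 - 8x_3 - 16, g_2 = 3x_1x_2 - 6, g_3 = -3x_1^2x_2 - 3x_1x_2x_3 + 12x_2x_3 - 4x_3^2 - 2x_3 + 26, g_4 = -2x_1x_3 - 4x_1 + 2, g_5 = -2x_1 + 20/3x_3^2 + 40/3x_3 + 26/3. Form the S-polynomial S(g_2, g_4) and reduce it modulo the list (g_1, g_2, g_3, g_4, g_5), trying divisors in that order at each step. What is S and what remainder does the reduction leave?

S(g_2, g_4) = -2x_1x_2 + x_2 - 2x_3; remainder on division = 0.

lcm(LM(g_2), LM(g_4)) = x_1x_2x_3.
S = (lcm/LT(g_2))·g_2 − (lcm/LT(g_4))·g_4 = -2x_1x_2 + x_2 - 2x_3.
Reduce S modulo (g_1, g_2, g_3, g_4, g_5) in that order:
  leading term x_1x_2: subtract (-1/2x_1)·g_1 from -2x_1x_2 + x_2 - 2x_3 → -4x_1x_3 - 8x_1 + x_2 - 2x_3
  leading term x_1x_3: subtract (2)·g_4 from -4x_1x_3 - 8x_1 + x_2 - 2x_3 → x_2 - 2x_3 - 4
  leading term x_2: subtract (1/4)·g_1 from x_2 - 2x_3 - 4 → 0
The remainder is 0, so this S-polynomial contributes no new basis element.
This is the inner loop of Buchberger's algorithm — each nonzero remainder becomes a new basis element.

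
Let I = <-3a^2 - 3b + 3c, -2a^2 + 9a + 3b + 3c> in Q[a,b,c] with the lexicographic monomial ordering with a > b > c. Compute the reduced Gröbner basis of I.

G = {a + 5/9b + 1/9c, b^2 + 2/5bc + 81/25b + 1/25c^2 - 81/25c}

The reduced Gröbner basis is the canonical form of the ideal for this ordering.

f_1 = -3a^2 - 3b + 3c, LT = a^2.
f_2 = -2a^2 + 9a + 3b + 3c, LT = a^2.

S(f_1,f_2): lcm = a^2. S = 9/2a + 5/2b + 1/2c.
  leading term a: no divisor's leading term divides it; move 9/2a to the remainder.
  leading term b: no divisor's leading term divides it; move 5/2b to the remainder.
  leading term c: no divisor's leading term divides it; move 1/2c to the remainder.
  remainder 9/2a + 5/2b + 1/2c ≠ 0; add g_3 = 9/2a + 5/2b + 1/2c to the basis.

S(f_1,g_3): lcm = a^2. S = -5/9ab - 1/9ac + b - c.
  leading term ab: subtract (-10/81b)·g_3 from -5/9ab - 1/9ac + b - c → -1/9ac + 25/81b^2 + 5/81bc + b - c
  leading term ac: subtract (-2/81c)·g_3 from -1/9ac + 25/81b^2 + 5/81bc + b - c → 25/81b^2 + 10/81bc + b + 1/81c^2 - c
  leading term b^2: no divisor's leading term divides it; move 25/81b^2 to the remainder.
  leading term bc: no divisor's leading term divides it; move 10/81bc to the remainder.
  leading term b: no divisor's leading term divides it; move b to the remainder.
  leading term c^2: no divisor's leading term divides it; move 1/81c^2 to the remainder.
  leading term c: no divisor's leading term divides it; move -c to the remainder.
  remainder 25/81b^2 + 10/81bc + b + 1/81c^2 - c ≠ 0; add g_4 = 25/81b^2 + 10/81bc + b + 1/81c^2 - c to the basis.

The other S-polynomials (S(f_2,g_3), S(f_1,g_4), S(f_2,g_4), S(g_3,g_4)) all reduce to 0 modulo the current basis, so we have a Gröbner basis.
Inter-reduce: drop elements whose leading term is divisible by another's, tail-reduce, and make monic.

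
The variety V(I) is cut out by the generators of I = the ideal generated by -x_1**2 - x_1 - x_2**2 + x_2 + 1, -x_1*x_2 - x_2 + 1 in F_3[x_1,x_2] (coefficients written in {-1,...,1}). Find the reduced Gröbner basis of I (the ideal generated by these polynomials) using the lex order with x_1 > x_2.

G = {x_1 + x_2**3 - x_2**2 - x_2, x_2**4 - x_2**3 - x_2**2 - x_2 + 1}

f_1 = -x_1**2 - x_1 - x_2**2 + x_2 + 1, LT = x_1**2.
f_2 = -x_1*x_2 - x_2 + 1, LT = x_1*x_2.

S(f_1,f_2): lcm = x_1**2*x_2. S = x_1 + x_2**3 - x_2**2 - x_2.
  leading term x_1: no divisor's leading term divides it; move x_1 to the remainder.
  leading term x_2**3: no divisor's leading term divides it; move x_2**3 to the remainder.
  leading term x_2**2: no divisor's leading term divides it; move -x_2**2 to the remainder.
  leading term x_2: no divisor's leading term divides it; move -x_2 to the remainder.
  remainder x_1 + x_2**3 - x_2**2 - x_2 ≠ 0; add g_3 = x_1 + x_2**3 - x_2**2 - x_2 to the basis.

S(f_1,g_3): lcm = x_1**2. S = -x_1*x_2**3 + x_1*x_2**2 + x_1*x_2 + x_1 + x_2**2 - x_2 - 1.
  leading term x_1*x_2**3: subtract (x_2**2)·f_2 from -x_1*x_2**3 + x_1*x_2**2 + x_1*x_2 + x_1 + x_2**2 - x_2 - 1 → x_1*x_2**2 + x_1*x_2 + x_1 + x_2**3 - x_2 - 1
  leading term x_1*x_2**2: subtract (-x_2)·f_2 from x_1*x_2**2 + x_1*x_2 + x_1 + x_2**3 - x_2 - 1 → x_1*x_2 + x_1 + x_2**3 - x_2**2 - 1
  leading term x_1*x_2: subtract (-1)·f_2 from x_1*x_2 + x_1 + x_2**3 - x_2**2 - 1 → x_1 + x_2**3 - x_2**2 - x_2
  leading term x_1: subtract (1)·g_3 from x_1 + x_2**3 - x_2**2 - x_2 → 0
  remainder 0.

S(f_2,g_3): lcm = x_1*x_2. S = -x_2**4 + x_2**3 + x_2**2 + x_2 - 1.
  leading term x_2**4: no divisor's leading term divides it; move -x_2**4 to the remainder.
  leading term x_2**3: no divisor's leading term divides it; move x_2**3 to the remainder.
  leading term x_2**2: no divisor's leading term divides it; move x_2**2 to the remainder.
  leading term x_2: no divisor's leading term divides it; move x_2 to the remainder.
  leading term 1: no divisor's leading term divides it; move -1 to the remainder.
  remainder -x_2**4 + x_2**3 + x_2**2 + x_2 - 1 ≠ 0; add g_4 = -x_2**4 + x_2**3 + x_2**2 + x_2 - 1 to the basis.

S(f_1,g_4): leading monomials are coprime, so the S-polynomial reduces to 0 (Buchberger's first criterion).
S(f_2,g_4): lcm = x_1*x_2**4. S = x_1*x_2**3 + x_1*x_2**2 + x_1*x_2 - x_1 + x_2**4 - x_2**3.
  leading term x_1*x_2**3: subtract (-x_2**2)·f_2 from x_1*x_2**3 + x_1*x_2**2 + x_1*x_2 - x_1 + x_2**4 - x_2**3 → x_1*x_2**2 + x_1*x_2 - x_1 + x_2**4 + x_2**3 + x_2**2
  leading term x_1*x_2**2: subtract (-x_2)·f_2 from x_1*x_2**2 + x_1*x_2 - x_1 + x_2**4 + x_2**3 + x_2**2 → x_1*x_2 - x_1 + x_2**4 + x_2**3 + x_2
  leading term x_1*x_2: subtract (-1)·f_2 from x_1*x_2 - x_1 + x_2**4 + x_2**3 + x_2 → -x_1 + x_2**4 + x_2**3 + 1
  leading term x_1: subtract (-1)·g_3 from -x_1 + x_2**4 + x_2**3 + 1 → x_2**4 - x_2**3 - x_2**2 - x_2 + 1
  leading term x_2**4: subtract (-1)·g_4 from x_2**4 - x_2**3 - x_2**2 - x_2 + 1 → 0
  remainder 0.

S(g_3,g_4): leading monomials are coprime, so the S-polynomial reduces to 0 (Buchberger's first criterion).
Every S-polynomial of the final basis reduces to 0, so we have a Gröbner basis.
Inter-reduce: drop elements whose leading term is divisible by another's, tail-reduce, and make monic.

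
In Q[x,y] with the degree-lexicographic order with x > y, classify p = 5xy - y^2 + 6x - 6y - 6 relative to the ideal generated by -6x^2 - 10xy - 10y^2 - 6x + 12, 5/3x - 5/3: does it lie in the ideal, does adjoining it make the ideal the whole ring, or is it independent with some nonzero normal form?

5xy - y^2 + 6x - 6y - 6 lies in I (it reduces to 0).

First compute the reduced Gröbner basis of I by Buchberger's algorithm.
f_1 = -6x^2 - 10xy - 10y^2 - 6x + 12, LT = x^2.
f_2 = 5/3x - 5/3, LT = x.

S(f_1,f_2): lcm = x^2. S = 5/3xy + 5/3y^2 + 2x - 2.
  leading term xy: subtract (y)·f_2 from 5/3xy + 5/3y^2 + 2x - 2 → 5/3y^2 + 2x + 5/3y - 2
  leading term y^2: no divisor's leading term divides it; move 5/3y^2 to the remainder.
  leading term x: subtract (6/5)·f_2 from 2x + 5/3y - 2 → 5/3y
  leading term y: no divisor's leading term divides it; move 5/3y to the remainder.
  remainder 5/3y^2 + 5/3y ≠ 0; add h_3 = 5/3y^2 + 5/3y to the basis.

The other S-polynomials (S(f_1,h_3), S(f_2,h_3)) all reduce to 0 modulo the current basis, so we have a Gröbner basis.
Inter-reduce: drop elements whose leading term is divisible by another's, tail-reduce, and make monic.
Reduced Gröbner basis: {y^2 + y, x - 1}.
Label its elements g_1 = y^2 + y, g_2 = x - 1.

Reduce p = 5xy - y^2 + 6x - 6y - 6 modulo G:
  leading term xy: subtract (5y)·g_2 from 5xy - y^2 + 6x - 6y - 6 → -y^2 + 6x - y - 6
  leading term y^2: subtract (-1)·g_1 from -y^2 + 6x - y - 6 → 6x - 6
  leading term x: subtract (6)·g_2 from 6x - 6 → 0
  normal form = 0.
Since the normal form is 0, p ∈ I.

The remainder on division by a Gröbner basis is unique — it is the normal form.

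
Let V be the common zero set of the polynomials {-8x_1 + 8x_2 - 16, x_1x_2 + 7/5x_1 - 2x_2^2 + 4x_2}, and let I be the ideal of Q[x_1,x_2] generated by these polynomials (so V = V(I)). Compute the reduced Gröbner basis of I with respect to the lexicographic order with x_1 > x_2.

Buchberger's algorithm terminates because the ascending chain of leading-term ideals stabilizes.

f_1 = -8x_1 + 8x_2 - 16, LT = x_1.
f_2 = x_1x_2 + 7/5x_1 - 2x_2^2 + 4x_2, LT = x_1x_2.

S(f_1,f_2): lcm = x_1x_2. S = -7/5x_1 + x_2^2 - 2x_2.
  leading term x_1: subtract (7/40)·f_1 from -7/5x_1 + x_2^2 - 2x_2 → x_2^2 - 17/5x_2 + 14/5
  leading term x_2^2: no divisor's leading term divides it; move x_2^2 to the remainder.
  leading term x_2: no divisor's leading term divides it; move -17/5x_2 to the remainder.
  leading term 1: no divisor's leading term divides it; move 14/5 to the remainder.
  remainder x_2^2 - 17/5x_2 + 14/5 ≠ 0; add g_3 = x_2^2 - 17/5x_2 + 14/5 to the basis.

The other S-polynomials (S(f_1,g_3), S(f_2,g_3)) all reduce to 0 modulo the current basis, so we have a Gröbner basis.
Inter-reduce: drop elements whose leading term is divisible by another's, tail-reduce, and make monic.

G = {x_1 - x_2 + 2, x_2^2 - 17/5x_2 + 14/5}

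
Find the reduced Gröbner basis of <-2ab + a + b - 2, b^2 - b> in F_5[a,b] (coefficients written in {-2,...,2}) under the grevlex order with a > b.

G = {b^2 - b, a - 2b - 2}

f_1 = -2ab + a + b - 2, LT = ab.
f_2 = b^2 - b, LT = b^2.

S(f_1,f_2): lcm = ab^2. S = -2ab + 2b^2 + b.
  reduce S modulo (f_1, f_2):
  remainder -a + 2b + 2 ≠ 0; add g_3 = -a + 2b + 2 to the basis.

The other S-polynomials (S(f_1,g_3), S(f_2,g_3)) all reduce to 0 modulo the current basis, so we have a Gröbner basis.
Inter-reduce: drop elements whose leading term is divisible by another's, tail-reduce, and make monic.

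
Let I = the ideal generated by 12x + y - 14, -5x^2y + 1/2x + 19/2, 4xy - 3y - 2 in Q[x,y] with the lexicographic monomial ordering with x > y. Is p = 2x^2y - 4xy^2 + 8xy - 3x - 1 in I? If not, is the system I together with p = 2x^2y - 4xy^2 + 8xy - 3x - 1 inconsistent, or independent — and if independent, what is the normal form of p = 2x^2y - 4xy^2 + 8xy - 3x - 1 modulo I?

2x^2y - 4xy^2 + 8xy - 3x - 1 lies in I (it reduces to 0).

First compute the reduced Gröbner basis of I by Buchberger's algorithm.
f_1 = 12x + y - 14, LT = x.
f_2 = -5x^2y + 1/2x + 19/2, LT = x^2y.
f_3 = 4xy - 3y - 2, LT = xy.

S(f_1,f_2): lcm = x^2y. S = 1/12xy^2 - 7/6xy + 1/10x + 19/10.
  reduce S modulo (f_1, f_2, f_3):
  remainder -1/144y^3 + 7/36y^2 - 493/360y + 121/60 ≠ 0; add h_4 = -1/144y^3 + 7/36y^2 - 493/360y + 121/60 to the basis.

S(f_1,f_3): lcm = xy. S = 1/12y^2 - 5/12y + 1/2.
  reduce S modulo (f_1, f_2, f_3, h_4):
  remainder 1/12y^2 - 5/12y + 1/2 ≠ 0; add h_5 = 1/12y^2 - 5/12y + 1/2 to the basis.

S(f_2,f_3): lcm = x^2y. S = 3/4xy + 2/5x - 19/10.
  reduce S modulo (f_1, f_2, f_3, h_4, h_5):
  remainder 127/240y - 127/120 ≠ 0; add h_6 = 127/240y - 127/120 to the basis.

The other S-polynomials (S(f_1,h_4), S(f_2,h_4), S(f_3,h_4), S(f_1,h_5), S(f_2,h_5), S(f_3,h_5), S(h_4,h_5), S(f_1,h_6), S(f_2,h_6), S(f_3,h_6), S(h_4,h_6), S(h_5,h_6)) all reduce to 0 modulo the current basis, so we have a Gröbner basis.
Inter-reduce: drop elements whose leading term is divisible by another's, tail-reduce, and make monic.
Reduced Gröbner basis: {x - 1, y - 2}.
Label its elements g_1 = x - 1, g_2 = y - 2.

Reduce p = 2x^2y - 4xy^2 + 8xy - 3x - 1 modulo G:
  leading term x^2y: subtract (2xy)·g_1 from 2x^2y - 4xy^2 + 8xy - 3x - 1 → -4xy^2 + 10xy - 3x - 1
  leading term xy^2: subtract (-4y^2)·g_1 from -4xy^2 + 10xy - 3x - 1 → 10xy - 3x - 4y^2 - 1
  leading term xy: subtract (10y)·g_1 from 10xy - 3x - 4y^2 - 1 → -3x - 4y^2 + 10y - 1
  leading term x: subtract (-3)·g_1 from -3x - 4y^2 + 10y - 1 → -4y^2 + 10y - 4
  leading term y^2: subtract (-4y)·g_2 from -4y^2 + 10y - 4 → 2y - 4
  leading term y: subtract (2)·g_2 from 2y - 4 → 0
  normal form = 0.
Since the normal form is 0, p ∈ I.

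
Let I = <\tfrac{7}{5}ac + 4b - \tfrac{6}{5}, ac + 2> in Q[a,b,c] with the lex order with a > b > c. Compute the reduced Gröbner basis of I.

f_1 = \tfrac{7}{5}ac + 4b - \tfrac{6}{5}, LT = ac.
f_2 = ac + 2, LT = ac.

S(f_1,f_2): lcm = ac. S = \tfrac{20}{7}b - \tfrac{20}{7}.
  leading term b: no divisor's leading term divides it; move \tfrac{20}{7}b to the remainder.
  leading term 1: no divisor's leading term divides it; move -\tfrac{20}{7} to the remainder.
  remainder \tfrac{20}{7}b - \tfrac{20}{7} ≠ 0; add g_3 = \tfrac{20}{7}b - \tfrac{20}{7} to the basis.

The other S-polynomials (S(f_1,g_3), S(f_2,g_3)) all reduce to 0 modulo the current basis, so we have a Gröbner basis.
Inter-reduce: drop elements whose leading term is divisible by another's, tail-reduce, and make monic.

G = {ac + 2, b - 1}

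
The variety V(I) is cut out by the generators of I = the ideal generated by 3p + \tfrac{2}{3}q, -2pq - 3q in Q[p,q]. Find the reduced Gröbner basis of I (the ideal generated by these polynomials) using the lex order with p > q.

f_1 = 3p + \tfrac{2}{3}q, LT = p.
f_2 = -2pq - 3q, LT = pq.

S(f_1,f_2): lcm = pq. S = \tfrac{2}{9}q^{2} - \tfrac{3}{2}q.
  reduce S modulo (f_1, f_2):
  remainder \tfrac{2}{9}q^{2} - \tfrac{3}{2}q ≠ 0; add g_3 = \tfrac{2}{9}q^{2} - \tfrac{3}{2}q to the basis.

The other S-polynomials (S(f_1,g_3), S(f_2,g_3)) all reduce to 0 modulo the current basis, so we have a Gröbner basis.
Inter-reduce: drop elements whose leading term is divisible by another's, tail-reduce, and make monic.

G = {p + \tfrac{2}{9}q, q^{2} - \tfrac{27}{4}q}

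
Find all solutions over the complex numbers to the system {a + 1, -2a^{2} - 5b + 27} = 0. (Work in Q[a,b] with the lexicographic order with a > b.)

Compute a lex Gröbner basis by Buchberger's algorithm.
f_1 = a + 1, LT = a.
f_2 = -2a^{2} - 5b + 27, LT = a^{2}.

S(f_1,f_2): lcm = a^{2}. S = a - \tfrac{5}{2}b + \tfrac{27}{2}.
  reduce S modulo (f_1, f_2):
  remainder -\tfrac{5}{2}b + \tfrac{25}{2} ≠ 0; add h_3 = -\tfrac{5}{2}b + \tfrac{25}{2} to the basis.

The other S-polynomials (S(f_1,h_3), S(f_2,h_3)) all reduce to 0 modulo the current basis, so we have a Gröbner basis.
Inter-reduce: drop elements whose leading term is divisible by another's, tail-reduce, and make monic.
Reduced Gröbner basis: {a + 1, b - 5}.

From the last basis element, b - 5 = 0, so b takes values in {5}. Each choice, substituted upward through the basis, yields the corresponding point(s) of the solution set.
  b = 5: the earlier basis element becomes a + 1 = 0, giving a = -1 — point (-1, 5).

{(-1, 5)}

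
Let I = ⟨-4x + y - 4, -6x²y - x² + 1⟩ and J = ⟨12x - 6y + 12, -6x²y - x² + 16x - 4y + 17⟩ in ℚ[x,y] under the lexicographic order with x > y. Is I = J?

No, the ideals differ.

Since reduced Gröbner bases are canonical representatives of ideals under a given ordering, it suffices to compute and compare them.
Buchberger on the first generating set:
f_1 = -4x + y - 4, LT = x.
f_2 = -6x²y - x² + 1, LT = x²y.

S(f_1,f_2): lcm = x²y. S = -⅙x² - ¼xy² + xy + ⅙.
  reduce S modulo (f_1, f_2):
  remainder -1/16y³ + 47/96y² - 11/12y ≠ 0; add g_3 = -1/16y³ + 47/96y² - 11/12y to the basis.

The other S-polynomials (S(f_1,g_3), S(f_2,g_3)) all reduce to 0 modulo the current basis, so we have a Gröbner basis.
Inter-reduce: drop elements whose leading term is divisible by another's, tail-reduce, and make monic.
Reduced Gröbner basis: {x - ¼y + 1, y³ - 47/6y² + 44/3y}.

Buchberger on the second generating set:
h_1 = 12x - 6y + 12, LT = x.
h_2 = -6x²y - x² + 16x - 4y + 17, LT = x²y.

S(h_1,h_2): lcm = x²y. S = -⅙x² - ½xy² + xy + 8/3x - ⅔y + 17/6.
  reduce S modulo (h_1, h_2):
  remainder -¼y³ + 23/24y² - ⅙y ≠ 0; add k_3 = -¼y³ + 23/24y² - ⅙y to the basis.

The other S-polynomials (S(h_1,k_3), S(h_2,k_3)) all reduce to 0 modulo the current basis, so we have a Gröbner basis.
Inter-reduce: drop elements whose leading term is divisible by another's, tail-reduce, and make monic.
Reduced Gröbner basis: {x - ½y + 1, y³ - 23/6y² + ⅔y}.

The bases are distinct; the ideals are different.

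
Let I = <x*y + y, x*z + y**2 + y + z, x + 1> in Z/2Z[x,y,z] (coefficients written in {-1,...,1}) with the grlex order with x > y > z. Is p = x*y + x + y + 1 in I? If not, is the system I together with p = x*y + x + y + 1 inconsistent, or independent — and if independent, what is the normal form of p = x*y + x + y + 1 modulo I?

x*y + x + y + 1 lies in I (it reduces to 0).

First compute the reduced Gröbner basis of I by Buchberger's algorithm.
f_1 = x*y + y, LT = x*y.
f_2 = x*z + y**2 + y + z, LT = x*z.
f_3 = x + 1, LT = x.

S(f_1,f_2): lcm = x*y*z. S = y**3 + y**2.
  reduce S modulo (f_1, f_2, f_3):
  remainder y**3 + y**2 ≠ 0; add h_4 = y**3 + y**2 to the basis.

S(f_2,f_3): lcm = x*z. S = y**2 + y.
  reduce S modulo (f_1, f_2, f_3, h_4):
  remainder y**2 + y ≠ 0; add h_5 = y**2 + y to the basis.

The other S-polynomials (S(f_1,f_3), S(f_1,h_4), S(f_2,h_4), S(f_3,h_4), S(f_1,h_5), S(f_2,h_5), S(f_3,h_5), S(h_4,h_5)) all reduce to 0 modulo the current basis, so we have a Gröbner basis.
Inter-reduce: drop elements whose leading term is divisible by another's, tail-reduce, and make monic.
Reduced Gröbner basis: {y**2 + y, x + 1}.
Label its elements g_1 = y**2 + y, g_2 = x + 1.

Reduce p = x*y + x + y + 1 modulo G:
  leading term x*y: subtract (y)·g_2 from x*y + x + y + 1 → x + 1
  leading term x: subtract (1)·g_2 from x + 1 → 0
  normal form = 0.
Since the normal form is 0, p ∈ I.

The remainder on division by a Gröbner basis is unique — it is the normal form.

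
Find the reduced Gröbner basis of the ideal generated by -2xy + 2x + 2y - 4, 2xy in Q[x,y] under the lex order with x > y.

G = {x + y - 2, y^{2} - 2y}

f_1 = -2xy + 2x + 2y - 4, LT = xy.
f_2 = 2xy, LT = xy.

S(f_1,f_2): lcm = xy. S = -x - y + 2.
  reduce S modulo (f_1, f_2):
  remainder -x - y + 2 ≠ 0; add g_3 = -x - y + 2 to the basis.

S(f_1,g_3): lcm = xy. S = -x - y^{2} + y + 2.
  reduce S modulo (f_1, f_2, g_3):
  remainder -y^{2} + 2y ≠ 0; add g_4 = -y^{2} + 2y to the basis.

The other S-polynomials (S(f_2,g_3), S(f_1,g_4), S(f_2,g_4), S(g_3,g_4)) all reduce to 0 modulo the current basis, so we have a Gröbner basis.
Inter-reduce: drop elements whose leading term is divisible by another's, tail-reduce, and make monic.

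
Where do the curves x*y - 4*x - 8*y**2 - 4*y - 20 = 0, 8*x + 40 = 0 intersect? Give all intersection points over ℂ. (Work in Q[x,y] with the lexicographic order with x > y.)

{(-5, -9/8), (-5, 0)}

Compute a lex Gröbner basis by Buchberger's algorithm.
f_1 = x*y - 4*x - 8*y**2 - 4*y - 20, LT = x*y.
f_2 = 8*x + 40, LT = x.

S(f_1,f_2): lcm = x*y. S = -4*x - 8*y**2 - 9*y - 20.
  leading term x: subtract (-1/2)·f_2 from -4*x - 8*y**2 - 9*y - 20 → -8*y**2 - 9*y
  leading term y**2: no divisor's leading term divides it; move -8*y**2 to the remainder.
  leading term y: no divisor's leading term divides it; move -9*y to the remainder.
  remainder -8*y**2 - 9*y ≠ 0; add h_3 = -8*y**2 - 9*y to the basis.

The other S-polynomials (S(f_1,h_3), S(f_2,h_3)) all reduce to 0 modulo the current basis, so we have a Gröbner basis.
Inter-reduce: drop elements whose leading term is divisible by another's, tail-reduce, and make monic.
Reduced Gröbner basis: {x + 5, y**2 + 9/8*y}.

The lex basis is triangular: the last element involves only y. Solving y**2 + 9/8*y = 0 gives y ∈ {-9/8, 0}; substituting each value into the earlier elements determines the remaining variables.
  y = -9/8: the earlier basis element becomes x + 5 = 0, giving x = -5 — point (-5, -9/8).
  y = 0: the earlier basis element becomes x + 5 = 0, giving x = -5 — point (-5, 0).
Each listed point satisfies every original equation (direct substitution).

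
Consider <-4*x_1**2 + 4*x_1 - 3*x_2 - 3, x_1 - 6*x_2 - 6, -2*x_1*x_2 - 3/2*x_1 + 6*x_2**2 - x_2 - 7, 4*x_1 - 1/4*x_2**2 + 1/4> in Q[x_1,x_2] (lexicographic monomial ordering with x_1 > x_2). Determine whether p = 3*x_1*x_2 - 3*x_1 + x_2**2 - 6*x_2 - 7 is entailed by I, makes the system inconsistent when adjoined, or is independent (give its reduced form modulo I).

First compute the reduced Gröbner basis of I by Buchberger's algorithm.
f_1 = -4*x_1**2 + 4*x_1 - 3*x_2 - 3, LT = x_1**2.
f_2 = x_1 - 6*x_2 - 6, LT = x_1.
f_3 = -2*x_1*x_2 - 3/2*x_1 + 6*x_2**2 - x_2 - 7, LT = x_1*x_2.
f_4 = 4*x_1 - 1/4*x_2**2 + 1/4, LT = x_1.

S(f_1,f_2): lcm = x_1**2. S = 6*x_1*x_2 + 5*x_1 + 3/4*x_2 + 3/4.
  reduce S modulo (f_1, f_2, f_3, f_4):
  remainder 36*x_2**2 + 267/4*x_2 + 123/4 ≠ 0; add h_5 = 36*x_2**2 + 267/4*x_2 + 123/4 to the basis.

S(f_1,f_3): lcm = x_1**2*x_2. S = -3/4*x_1**2 + 3*x_1*x_2**2 - 3/2*x_1*x_2 - 7/2*x_1 + 3/4*x_2**2 + 3/4*x_2.
  reduce S modulo (f_1, f_2, f_3, f_4, h_5):
  remainder -609/128*x_2 - 609/128 ≠ 0; add h_6 = -609/128*x_2 - 609/128 to the basis.

The other S-polynomials (S(f_1,f_4), S(f_2,f_3), S(f_2,f_4), S(f_3,f_4), S(f_1,h_5), S(f_2,h_5), S(f_3,h_5), S(f_4,h_5), S(f_1,h_6), S(f_2,h_6), S(f_3,h_6), S(f_4,h_6), S(h_5,h_6)) all reduce to 0 modulo the current basis, so we have a Gröbner basis.
Inter-reduce: drop elements whose leading term is divisible by another's, tail-reduce, and make monic.
Reduced Gröbner basis: {x_1, x_2 + 1}.
Label its elements g_1 = x_1, g_2 = x_2 + 1.

Reduce p = 3*x_1*x_2 - 3*x_1 + x_2**2 - 6*x_2 - 7 modulo G:
  leading term x_1*x_2: subtract (3*x_2)·g_1 from 3*x_1*x_2 - 3*x_1 + x_2**2 - 6*x_2 - 7 → -3*x_1 + x_2**2 - 6*x_2 - 7
  leading term x_1: subtract (-3)·g_1 from -3*x_1 + x_2**2 - 6*x_2 - 7 → x_2**2 - 6*x_2 - 7
  leading term x_2**2: subtract (x_2)·g_2 from x_2**2 - 6*x_2 - 7 → -7*x_2 - 7
  leading term x_2: subtract (-7)·g_2 from -7*x_2 - 7 → 0
  normal form = 0.
Since the normal form is 0, p ∈ I.

Ideal membership is decidable via reduction modulo a Gröbner basis.

3*x_1*x_2 - 3*x_1 + x_2**2 - 6*x_2 - 7 lies in I (it reduces to 0).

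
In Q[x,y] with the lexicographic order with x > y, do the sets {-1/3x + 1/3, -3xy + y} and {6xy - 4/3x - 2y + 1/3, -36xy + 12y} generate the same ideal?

No, the ideals differ.

Equality of ideals is decidable: compute both reduced Gröbner bases (unique for the ordering) and check whether they agree.
Buchberger on the first generating set:
f_1 = -1/3x + 1/3, LT = x.
f_2 = -3xy + y, LT = xy.

S(f_1,f_2): lcm = xy. S = -2/3y.
  reduce S modulo (f_1, f_2):
  remainder -2/3y ≠ 0; add g_3 = -2/3y to the basis.

The other S-polynomials (S(f_1,g_3), S(f_2,g_3)) all reduce to 0 modulo the current basis, so we have a Gröbner basis.
Inter-reduce: drop elements whose leading term is divisible by another's, tail-reduce, and make monic.
Reduced Gröbner basis: {x - 1, y}.

Buchberger on the second generating set:
h_1 = 6xy - 4/3x - 2y + 1/3, LT = xy.
h_2 = -36xy + 12y, LT = xy.

S(h_1,h_2): lcm = xy. S = -2/9x + 1/18.
  reduce S modulo (h_1, h_2):
  remainder -2/9x + 1/18 ≠ 0; add k_3 = -2/9x + 1/18 to the basis.

S(h_1,k_3): lcm = xy. S = -2/9x - 1/12y + 1/18.
  reduce S modulo (h_1, h_2, k_3):
  remainder -1/12y ≠ 0; add k_4 = -1/12y to the basis.

The other S-polynomials (S(h_2,k_3), S(h_1,k_4), S(h_2,k_4), S(k_3,k_4)) all reduce to 0 modulo the current basis, so we have a Gröbner basis.
Inter-reduce: drop elements whose leading term is divisible by another's, tail-reduce, and make monic.
Reduced Gröbner basis: {x - 1/4, y}.

These differ, so the ideals are not equal.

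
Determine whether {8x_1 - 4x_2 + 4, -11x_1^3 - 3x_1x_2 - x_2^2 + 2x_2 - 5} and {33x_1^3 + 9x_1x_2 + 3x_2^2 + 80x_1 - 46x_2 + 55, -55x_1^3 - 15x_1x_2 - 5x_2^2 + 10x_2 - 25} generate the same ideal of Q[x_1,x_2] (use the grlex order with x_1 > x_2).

Equality of ideals is decidable: compute both reduced Gröbner bases (unique for the ordering) and check whether they agree.
Buchberger on the first generating set:
f_1 = 8x_1 - 4x_2 + 4, LT = x_1.
f_2 = -11x_1^3 - 3x_1x_2 - x_2^2 + 2x_2 - 5, LT = x_1^3.

S(f_1,f_2): lcm = x_1^3. S = -1/2x_1^2x_2 + 1/2x_1^2 - 3/11x_1x_2 - 1/11x_2^2 + 2/11x_2 - 5/11.
  leading term x_1^2x_2: subtract (-1/16x_1x_2)·f_1 from -1/2x_1^2x_2 + 1/2x_1^2 - 3/11x_1x_2 - 1/11x_2^2 + 2/11x_2 - 5/11 → -1/4x_1x_2^2 + 1/2x_1^2 - 1/44x_1x_2 - 1/11x_2^2 + 2/11x_2 - 5/11
  leading term x_1x_2^2: subtract (-1/32x_2^2)·f_1 from -1/4x_1x_2^2 + 1/2x_1^2 - 1/44x_1x_2 - 1/11x_2^2 + 2/11x_2 - 5/11 → -1/8x_2^3 + 1/2x_1^2 - 1/44x_1x_2 + 3/88x_2^2 + 2/11x_2 - 5/11
  leading term x_2^3: no divisor's leading term divides it; move -1/8x_2^3 to the remainder.
  leading term x_1^2: subtract (1/16x_1)·f_1 from 1/2x_1^2 - 1/44x_1x_2 + 3/88x_2^2 + 2/11x_2 - 5/11 → 5/22x_1x_2 + 3/88x_2^2 - 1/4x_1 + 2/11x_2 - 5/11
  leading term x_1x_2: subtract (5/176x_2)·f_1 from 5/22x_1x_2 + 3/88x_2^2 - 1/4x_1 + 2/11x_2 - 5/11 → 13/88x_2^2 - 1/4x_1 + 3/44x_2 - 5/11
  leading term x_2^2: no divisor's leading term divides it; move 13/88x_2^2 to the remainder.
  leading term x_1: subtract (-1/32)·f_1 from -1/4x_1 + 3/44x_2 - 5/11 → -5/88x_2 - 29/88
  leading term x_2: no divisor's leading term divides it; move -5/88x_2 to the remainder.
  leading term 1: no divisor's leading term divides it; move -29/88 to the remainder.
  remainder -1/8x_2^3 + 13/88x_2^2 - 5/88x_2 - 29/88 ≠ 0; add g_3 = -1/8x_2^3 + 13/88x_2^2 - 5/88x_2 - 29/88 to the basis.

The other S-polynomials (S(f_1,g_3), S(f_2,g_3)) all reduce to 0 modulo the current basis, so we have a Gröbner basis.
Inter-reduce: drop elements whose leading term is divisible by another's, tail-reduce, and make monic.
Reduced Gröbner basis: {x_2^3 - 13/11x_2^2 + 5/11x_2 + 29/11, x_1 - 1/2x_2 + 1/2}.

Buchberger on the second generating set:
h_1 = 33x_1^3 + 9x_1x_2 + 3x_2^2 + 80x_1 - 46x_2 + 55, LT = x_1^3.
h_2 = -55x_1^3 - 15x_1x_2 - 5x_2^2 + 10x_2 - 25, LT = x_1^3.

S(h_1,h_2): lcm = x_1^3. S = 80/33x_1 - 40/33x_2 + 40/33.
  leading term x_1: no divisor's leading term divides it; move 80/33x_1 to the remainder.
  leading term x_2: no divisor's leading term divides it; move -40/33x_2 to the remainder.
  leading term 1: no divisor's leading term divides it; move 40/33 to the remainder.
  remainder 80/33x_1 - 40/33x_2 + 40/33 ≠ 0; add k_3 = 80/33x_1 - 40/33x_2 + 40/33 to the basis.

S(h_1,k_3): lcm = x_1^3. S = 1/2x_1^2x_2 - 1/2x_1^2 + 3/11x_1x_2 + 1/11x_2^2 + 80/33x_1 - 46/33x_2 + 5/3.
  leading term x_1^2x_2: subtract (33/160x_1x_2)·k_3 from 1/2x_1^2x_2 - 1/2x_1^2 + 3/11x_1x_2 + 1/11x_2^2 + 80/33x_1 - 46/33x_2 + 5/3 → 1/4x_1x_2^2 - 1/2x_1^2 + 1/44x_1x_2 + 1/11x_2^2 + 80/33x_1 - 46/33x_2 + 5/3
  leading term x_1x_2^2: subtract (33/320x_2^2)·k_3 from 1/4x_1x_2^2 - 1/2x_1^2 + 1/44x_1x_2 + 1/11x_2^2 + 80/33x_1 - 46/33x_2 + 5/3 → 1/8x_2^3 - 1/2x_1^2 + 1/44x_1x_2 - 3/88x_2^2 + 80/33x_1 - 46/33x_2 + 5/3
  leading term x_2^3: no divisor's leading term divides it; move 1/8x_2^3 to the remainder.
  leading term x_1^2: subtract (-33/160x_1)·k_3 from -1/2x_1^2 + 1/44x_1x_2 - 3/88x_2^2 + 80/33x_1 - 46/33x_2 + 5/3 → -5/22x_1x_2 - 3/88x_2^2 + 353/132x_1 - 46/33x_2 + 5/3
  leading term x_1x_2: subtract (-3/32x_2)·k_3 from -5/22x_1x_2 - 3/88x_2^2 + 353/132x_1 - 46/33x_2 + 5/3 → -13/88x_2^2 + 353/132x_1 - 169/132x_2 + 5/3
  leading term x_2^2: no divisor's leading term divides it; move -13/88x_2^2 to the remainder.
  leading term x_1: subtract (353/320)·k_3 from 353/132x_1 - 169/132x_2 + 5/3 → 5/88x_2 + 29/88
  leading term x_2: no divisor's leading term divides it; move 5/88x_2 to the remainder.
  leading term 1: no divisor's leading term divides it; move 29/88 to the remainder.
  remainder 1/8x_2^3 - 13/88x_2^2 + 5/88x_2 + 29/88 ≠ 0; add k_4 = 1/8x_2^3 - 13/88x_2^2 + 5/88x_2 + 29/88 to the basis.

The other S-polynomials (S(h_2,k_3), S(h_1,k_4), S(h_2,k_4), S(k_3,k_4)) all reduce to 0 modulo the current basis, so we have a Gröbner basis.
Inter-reduce: drop elements whose leading term is divisible by another's, tail-reduce, and make monic.
Reduced Gröbner basis: {x_2^3 - 13/11x_2^2 + 5/11x_2 + 29/11, x_1 - 1/2x_2 + 1/2}.

Same reduced basis, so the two generating sets span the same ideal.

Yes, the ideals are equal.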